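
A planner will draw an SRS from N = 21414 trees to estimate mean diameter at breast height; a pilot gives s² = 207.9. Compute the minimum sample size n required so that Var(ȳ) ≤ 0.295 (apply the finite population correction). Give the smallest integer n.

683

Without fpc, n₀ = s²/D = 207.9/0.295 = 704.7458.
With fpc, (1 − n/N)·s²/n ≤ D requires n ≥ n₀/(1 + n₀/N) = 704.7458/(1 + 704.7458/21414) = 682.2912.
Rounding up, n = 683.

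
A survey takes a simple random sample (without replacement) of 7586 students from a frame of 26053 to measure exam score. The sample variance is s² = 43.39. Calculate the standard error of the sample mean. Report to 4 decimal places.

Under SRS without replacement, Var(ȳ) = (1 − f)·s²/n with f = n/N = 7586/26053 = 0.29117568.
Var(ȳ) = (1 − 0.29117568)·43.39/7586 = 0.70882432·0.0057197469 = 0.0040542957.
SE(ȳ) = √(0.0040542957) = 0.0637.

0.0637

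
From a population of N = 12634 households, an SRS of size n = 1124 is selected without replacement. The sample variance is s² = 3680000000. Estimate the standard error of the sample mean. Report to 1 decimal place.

1727.1

Under SRS without replacement, Var(ȳ) = (1 − f)·s²/n with f = n/N = 1124/12634 = 0.08896628.
Var(ȳ) = (1 − 0.08896628)·3680000000/1124 = 0.91103372·3.2740214 × 10^6 = 2.9827438 × 10^6.
SE(ȳ) = √(2.9827438 × 10^6) = 1727.1.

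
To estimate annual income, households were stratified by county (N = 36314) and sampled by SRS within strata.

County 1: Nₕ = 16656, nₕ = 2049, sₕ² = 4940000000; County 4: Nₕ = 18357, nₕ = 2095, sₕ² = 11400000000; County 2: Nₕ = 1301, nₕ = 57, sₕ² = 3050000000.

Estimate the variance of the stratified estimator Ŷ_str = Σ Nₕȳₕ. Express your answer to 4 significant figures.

2.298 × 10^15

Var(Ŷ_str) = Σₕ Nₕ²(1 − fₕ)sₕ²/nₕ.
County 1: 16656²·(1 − 2049/16656)·4940000000/2049 = 5.8656579 × 10^14.
County 4: 18357²·(1 − 2095/18357)·11400000000/2095 = 1.6244131 × 10^15.
County 2: 1301²·(1 − 57/1301)·3050000000/57 = 8.6600951 × 10^13.
Sum = 2.2975798 × 10^15.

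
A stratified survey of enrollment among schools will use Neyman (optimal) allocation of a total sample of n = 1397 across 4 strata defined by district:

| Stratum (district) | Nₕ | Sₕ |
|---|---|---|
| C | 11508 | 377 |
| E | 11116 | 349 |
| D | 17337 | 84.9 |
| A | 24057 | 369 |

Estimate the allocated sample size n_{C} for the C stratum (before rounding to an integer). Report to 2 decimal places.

326.44

Neyman allocation: nₕ = n·NₕSₕ / Σⱼ NⱼSⱼ.
Σ NⱼSⱼ = 11508·377 + 11116·349 + 17337·84.9 + 24057·369 = 1.8566944 × 10^7.
n_{C} = 1397·11508·377 / (1.8566944 × 10^7) = 326.44.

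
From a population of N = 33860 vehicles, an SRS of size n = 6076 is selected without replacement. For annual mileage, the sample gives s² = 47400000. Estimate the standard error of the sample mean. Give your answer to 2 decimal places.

80.01

Under SRS without replacement, Var(ȳ) = (1 − f)·s²/n with f = n/N = 6076/33860 = 0.17944477.
Var(ȳ) = (1 − 0.17944477)·47400000/6076 = 0.82055523·7801.185 = 6401.3031.
SE(ȳ) = √(6401.3031) = 80.01.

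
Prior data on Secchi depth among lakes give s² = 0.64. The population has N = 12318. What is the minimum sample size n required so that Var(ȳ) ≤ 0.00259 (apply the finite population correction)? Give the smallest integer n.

243

Without fpc, n₀ = s²/D = 0.64/0.00259 = 247.1042.
With fpc, (1 − n/N)·s²/n ≤ D requires n ≥ n₀/(1 + n₀/N) = 247.1042/(1 + 247.1042/12318) = 242.2447.
Rounding up, n = 243.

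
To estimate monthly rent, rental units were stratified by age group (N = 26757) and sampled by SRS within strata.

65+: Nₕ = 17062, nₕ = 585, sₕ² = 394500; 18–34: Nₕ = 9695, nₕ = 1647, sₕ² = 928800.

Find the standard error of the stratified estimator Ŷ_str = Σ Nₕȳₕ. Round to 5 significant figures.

Var(Ŷ_str) = Σₕ Nₕ²(1 − fₕ)sₕ²/nₕ.
65+: 17062²·(1 − 585/17062)·394500/585 = 1.8958293 × 10^11.
18–34: 9695²·(1 − 1647/9695)·928800/1647 = 4.4001187 × 10^10.
Sum = 2.3358412 × 10^11.
SE = √(2.3358412 × 10^11) = 483310.

483310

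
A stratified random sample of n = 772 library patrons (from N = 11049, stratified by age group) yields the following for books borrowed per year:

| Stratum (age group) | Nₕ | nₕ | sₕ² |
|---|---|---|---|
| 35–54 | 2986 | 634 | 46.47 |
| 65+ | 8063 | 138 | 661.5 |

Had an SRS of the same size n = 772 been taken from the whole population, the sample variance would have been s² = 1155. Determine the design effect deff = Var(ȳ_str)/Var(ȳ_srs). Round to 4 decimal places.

1.8060

Var(ȳ_str) = Σ Wₕ²(1−fₕ)sₕ²/nₕ with Wₕ = Nₕ/11049:
  35–54: (2986/11049)²·(1−634/2986)·46.47/634 = 0.0042166212
  65+: (8063/11049)²·(1−138/8063)·661.5/138 = 2.5090005
  → Var(ȳ_str) = 2.5132171.
Var(ȳ_srs) = (1 − 772/11049)·1155/772 = 1.3915796.
deff = 2.5132171 / 1.3915796 = 1.8060.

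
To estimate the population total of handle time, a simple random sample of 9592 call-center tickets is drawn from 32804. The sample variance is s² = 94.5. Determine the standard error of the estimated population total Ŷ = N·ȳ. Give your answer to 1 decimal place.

2738.9

Var(Ŷ) = N²·Var(ȳ) = N²·(1 − n/N)·s²/n.
f = 9592/32804 = 0.29240337; Var(ȳ) = 0.70759663·94.5/9592 = 0.0069712137.
Var(Ŷ) = 32804² · 0.0069712137 = 7.5017399 × 10^6.
SE(Ŷ) = √(7.5017399 × 10^6) = 2738.9.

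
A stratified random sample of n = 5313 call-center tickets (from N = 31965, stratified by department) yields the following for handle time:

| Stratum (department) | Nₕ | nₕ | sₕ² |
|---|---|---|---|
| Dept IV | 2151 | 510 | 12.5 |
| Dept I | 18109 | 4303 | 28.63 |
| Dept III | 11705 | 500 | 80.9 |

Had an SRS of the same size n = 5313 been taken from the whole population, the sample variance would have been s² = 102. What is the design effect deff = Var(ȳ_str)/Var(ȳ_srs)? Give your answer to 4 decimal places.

Var(ȳ_str) = Σ Wₕ²(1−fₕ)sₕ²/nₕ with Wₕ = Nₕ/31965:
  Dept IV: (2151/31965)²·(1−510/2151)·12.5/510 = 8.4671921 × 10^-5
  Dept I: (18109/31965)²·(1−4303/18109)·28.63/4303 = 0.0016280319
  Dept III: (11705/31965)²·(1−500/11705)·80.9/500 = 0.020768847
  → Var(ȳ_str) = 0.022481551.
Var(ȳ_srs) = (1 − 5313/31965)·102/5313 = 0.016007203.
deff = 0.022481551 / 0.016007203 = 1.4045.

1.4045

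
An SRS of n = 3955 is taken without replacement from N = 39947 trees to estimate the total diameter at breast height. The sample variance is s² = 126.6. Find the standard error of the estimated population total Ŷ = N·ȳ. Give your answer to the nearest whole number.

Var(Ŷ) = N²·Var(ȳ) = N²·(1 − n/N)·s²/n.
f = 3955/39947 = 0.09900618; Var(ȳ) = 0.90099382·126.6/3955 = 0.028840915.
Var(Ŷ) = 39947² · 0.028840915 = 4.602326 × 10^7.
SE(Ŷ) = √(4.602326 × 10^7) = 6784.

6784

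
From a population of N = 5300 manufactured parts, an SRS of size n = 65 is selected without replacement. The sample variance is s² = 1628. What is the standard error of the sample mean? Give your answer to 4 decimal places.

4.9738

Under SRS without replacement, Var(ȳ) = (1 − f)·s²/n with f = n/N = 65/5300 = 0.01226415.
Var(ȳ) = (1 − 0.01226415)·1628/65 = 0.98773585·25.046154 = 24.738984.
SE(ȳ) = √(24.738984) = 4.9738.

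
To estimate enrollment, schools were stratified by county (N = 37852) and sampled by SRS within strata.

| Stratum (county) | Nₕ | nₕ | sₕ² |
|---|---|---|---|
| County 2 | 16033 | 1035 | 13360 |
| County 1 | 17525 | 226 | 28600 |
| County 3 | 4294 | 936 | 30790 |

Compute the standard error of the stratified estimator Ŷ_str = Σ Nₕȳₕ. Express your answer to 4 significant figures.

Var(Ŷ_str) = Σₕ Nₕ²(1 − fₕ)sₕ²/nₕ.
County 2: 16033²·(1 − 1035/16033)·13360/1035 = 3.1039467 × 10^9.
County 1: 17525²·(1 − 226/17525)·28600/226 = 3.8365125 × 10^10.
County 3: 4294²·(1 − 936/4294)·30790/936 = 4.7432561 × 10^8.
Sum = 4.1943397 × 10^10.
SE = √(4.1943397 × 10^10) = 204800.

204800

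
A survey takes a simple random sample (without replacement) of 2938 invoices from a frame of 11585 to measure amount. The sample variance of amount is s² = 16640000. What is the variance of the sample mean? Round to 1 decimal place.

Under SRS without replacement, Var(ȳ) = (1 − f)·s²/n with f = n/N = 2938/11585 = 0.25360380.
Var(ȳ) = (1 − 0.25360380)·16640000/2938 = 0.74639620·5663.7168 = 4227.3767.

4227.4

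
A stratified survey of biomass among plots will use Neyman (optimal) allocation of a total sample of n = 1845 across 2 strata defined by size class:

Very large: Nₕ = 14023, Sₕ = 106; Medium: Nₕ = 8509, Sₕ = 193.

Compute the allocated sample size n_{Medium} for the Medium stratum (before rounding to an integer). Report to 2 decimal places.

968.44

Neyman allocation: nₕ = n·NₕSₕ / Σⱼ NⱼSⱼ.
Σ NⱼSⱼ = 14023·106 + 8509·193 = 3.128675 × 10^6.
n_{Medium} = 1845·8509·193 / (3.128675 × 10^6) = 968.44.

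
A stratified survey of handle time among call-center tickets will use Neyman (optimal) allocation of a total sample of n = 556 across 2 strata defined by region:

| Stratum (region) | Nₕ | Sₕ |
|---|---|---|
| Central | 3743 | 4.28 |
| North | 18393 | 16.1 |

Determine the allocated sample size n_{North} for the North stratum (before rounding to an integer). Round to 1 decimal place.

Neyman allocation: nₕ = n·NₕSₕ / Σⱼ NⱼSⱼ.
Σ NⱼSⱼ = 3743·4.28 + 18393·16.1 = 312147.34.
n_{North} = 556·18393·16.1 / 312147.34 = 527.5.

527.5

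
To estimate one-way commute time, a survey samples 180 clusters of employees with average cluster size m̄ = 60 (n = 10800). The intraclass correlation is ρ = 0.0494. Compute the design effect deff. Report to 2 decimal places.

deff = 1 + (60 − 1)·0.0494 = 1 + 2.9146 = 3.9146.

3.91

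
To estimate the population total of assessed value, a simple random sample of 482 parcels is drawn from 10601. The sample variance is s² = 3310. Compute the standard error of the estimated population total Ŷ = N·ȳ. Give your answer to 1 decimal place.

27141.4

Var(Ŷ) = N²·Var(ȳ) = N²·(1 − n/N)·s²/n.
f = 482/10601 = 0.04546741; Var(ȳ) = 0.95453259·3310/482 = 6.5549852.
Var(Ŷ) = 10601² · 6.5549852 = 7.3665711 × 10^8.
SE(Ŷ) = √(7.3665711 × 10^8) = 27141.4.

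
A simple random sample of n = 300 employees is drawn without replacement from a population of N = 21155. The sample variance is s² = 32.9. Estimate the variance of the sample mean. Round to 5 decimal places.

Under SRS without replacement, Var(ȳ) = (1 − f)·s²/n with f = n/N = 300/21155 = 0.01418104.
Var(ȳ) = (1 − 0.01418104)·32.9/300 = 0.98581896·0.10966667 = 0.10811148.

0.10811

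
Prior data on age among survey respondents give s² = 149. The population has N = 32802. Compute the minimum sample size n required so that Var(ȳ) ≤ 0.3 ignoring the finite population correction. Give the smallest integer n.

Without fpc, n₀ = s²/D = 149/0.3 = 496.6667.
Rounding up, n = 497.

497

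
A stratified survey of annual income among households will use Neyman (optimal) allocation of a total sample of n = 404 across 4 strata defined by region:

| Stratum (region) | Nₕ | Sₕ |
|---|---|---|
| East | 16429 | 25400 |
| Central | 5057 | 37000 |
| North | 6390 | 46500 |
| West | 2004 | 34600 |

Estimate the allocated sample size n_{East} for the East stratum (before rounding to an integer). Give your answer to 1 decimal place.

173.6

Neyman allocation: nₕ = n·NₕSₕ / Σⱼ NⱼSⱼ.
Σ NⱼSⱼ = 16429·25400 + 5057·37000 + 6390·46500 + 2004·34600 = 9.70879 × 10^8.
n_{East} = 404·16429·25400 / (9.70879 × 10^8) = 173.6.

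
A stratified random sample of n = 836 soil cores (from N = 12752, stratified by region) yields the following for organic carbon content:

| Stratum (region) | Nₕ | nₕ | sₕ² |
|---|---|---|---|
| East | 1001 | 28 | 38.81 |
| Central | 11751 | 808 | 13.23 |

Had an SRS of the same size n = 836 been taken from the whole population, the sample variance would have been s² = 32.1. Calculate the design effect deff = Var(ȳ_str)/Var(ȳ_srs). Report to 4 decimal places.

Var(ȳ_str) = Σ Wₕ²(1−fₕ)sₕ²/nₕ with Wₕ = Nₕ/12752:
  East: (1001/12752)²·(1−28/1001)·38.81/28 = 0.0083018699
  Central: (11751/12752)²·(1−808/11751)·13.23/808 = 0.012948012
  → Var(ȳ_str) = 0.021249882.
Var(ȳ_srs) = (1 − 836/12752)·32.1/836 = 0.035879877.
deff = 0.021249882 / 0.035879877 = 0.5923.

0.5923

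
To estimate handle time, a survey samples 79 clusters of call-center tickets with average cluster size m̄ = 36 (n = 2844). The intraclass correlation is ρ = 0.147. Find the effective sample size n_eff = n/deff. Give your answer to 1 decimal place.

deff = 1 + (36 − 1)·0.147 = 1 + 5.145 = 6.145.
n_eff = 2844 / 6.145 = 462.8.

462.8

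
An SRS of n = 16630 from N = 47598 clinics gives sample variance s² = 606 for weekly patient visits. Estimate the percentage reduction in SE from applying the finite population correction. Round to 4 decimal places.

19.3393

f = n/N = 16630/47598 = 0.34938443.
SE_no-fpc = √(s²/n) = 0.19089308; SE_fpc = √((1−f)s²/n) = 0.15397578.
Ratio = √(1−f) = 0.80660745. Reduction = 100·(1 − 0.80660745) = 19.3393%.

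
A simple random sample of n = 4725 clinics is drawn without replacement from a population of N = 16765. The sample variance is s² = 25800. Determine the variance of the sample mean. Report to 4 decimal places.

Under SRS without replacement, Var(ȳ) = (1 − f)·s²/n with f = n/N = 4725/16765 = 0.28183716.
Var(ȳ) = (1 − 0.28183716)·25800/4725 = 0.71816284·5.4603175 = 3.9213971.

3.9214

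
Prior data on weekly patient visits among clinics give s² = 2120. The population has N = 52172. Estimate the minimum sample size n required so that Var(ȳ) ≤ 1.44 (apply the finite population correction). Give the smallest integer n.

Without fpc, n₀ = s²/D = 2120/1.44 = 1472.2222.
With fpc, (1 − n/N)·s²/n ≤ D requires n ≥ n₀/(1 + n₀/N) = 1472.2222/(1 + 1472.2222/52172) = 1431.8183.
Rounding up, n = 1432.

1432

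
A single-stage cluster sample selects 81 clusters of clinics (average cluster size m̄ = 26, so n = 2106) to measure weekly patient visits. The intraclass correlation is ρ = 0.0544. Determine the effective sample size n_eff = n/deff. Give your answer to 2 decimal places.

deff = 1 + (26 − 1)·0.0544 = 1 + 1.36 = 2.36.
n_eff = 2106 / 2.36 = 892.37.

892.37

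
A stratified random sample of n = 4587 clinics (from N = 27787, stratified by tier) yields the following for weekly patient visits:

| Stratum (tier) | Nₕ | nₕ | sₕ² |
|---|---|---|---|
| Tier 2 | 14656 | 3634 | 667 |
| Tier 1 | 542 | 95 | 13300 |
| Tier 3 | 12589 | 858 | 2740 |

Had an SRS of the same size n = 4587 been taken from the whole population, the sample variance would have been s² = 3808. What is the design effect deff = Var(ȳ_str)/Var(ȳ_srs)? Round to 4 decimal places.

1.0000

Var(ȳ_str) = Σ Wₕ²(1−fₕ)sₕ²/nₕ with Wₕ = Nₕ/27787:
  Tier 2: (14656/27787)²·(1−3634/14656)·667/3634 = 0.038400197
  Tier 1: (542/27787)²·(1−95/542)·13300/95 = 0.043929021
  Tier 3: (12589/27787)²·(1−858/12589)·2740/858 = 0.61081012
  → Var(ȳ_str) = 0.69313934.
Var(ȳ_srs) = (1 − 4587/27787)·3808/4587 = 0.69312972.
deff = 0.69313934 / 0.69312972 = 1.0000.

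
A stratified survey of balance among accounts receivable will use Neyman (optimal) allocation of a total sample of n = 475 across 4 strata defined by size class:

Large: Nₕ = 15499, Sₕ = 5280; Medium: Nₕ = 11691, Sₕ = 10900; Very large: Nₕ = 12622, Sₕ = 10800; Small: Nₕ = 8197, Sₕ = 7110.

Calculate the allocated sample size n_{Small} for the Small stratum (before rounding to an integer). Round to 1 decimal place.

68.5

Neyman allocation: nₕ = n·NₕSₕ / Σⱼ NⱼSⱼ.
Σ NⱼSⱼ = 15499·5280 + 11691·10900 + 12622·10800 + 8197·7110 = 4.0386489 × 10^8.
n_{Small} = 475·8197·7110 / (4.0386489 × 10^8) = 68.5.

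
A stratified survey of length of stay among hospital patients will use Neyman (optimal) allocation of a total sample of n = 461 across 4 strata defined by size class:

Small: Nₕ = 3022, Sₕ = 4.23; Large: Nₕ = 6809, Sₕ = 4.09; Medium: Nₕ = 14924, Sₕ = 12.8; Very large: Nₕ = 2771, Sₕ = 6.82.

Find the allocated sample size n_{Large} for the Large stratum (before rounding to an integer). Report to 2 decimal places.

Neyman allocation: nₕ = n·NₕSₕ / Σⱼ NⱼSⱼ.
Σ NⱼSⱼ = 3022·4.23 + 6809·4.09 + 14924·12.8 + 2771·6.82 = 250557.29.
n_{Large} = 461·6809·4.09 / 250557.29 = 51.24.

51.24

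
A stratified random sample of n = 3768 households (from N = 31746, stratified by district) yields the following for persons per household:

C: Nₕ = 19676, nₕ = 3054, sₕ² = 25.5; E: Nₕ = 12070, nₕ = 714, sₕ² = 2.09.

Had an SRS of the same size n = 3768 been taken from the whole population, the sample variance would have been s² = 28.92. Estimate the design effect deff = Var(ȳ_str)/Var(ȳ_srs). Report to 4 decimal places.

0.4594

Var(ȳ_str) = Σ Wₕ²(1−fₕ)sₕ²/nₕ with Wₕ = Nₕ/31746:
  C: (19676/31746)²·(1−3054/19676)·25.5/3054 = 0.0027096501
  E: (12070/31746)²·(1−714/12070)·2.09/714 = 3.9810965 × 10^-4
  → Var(ȳ_str) = 0.0031077598.
Var(ȳ_srs) = (1 − 3768/31746)·28.92/3768 = 0.0067641783.
deff = 0.0031077598 / 0.0067641783 = 0.4594.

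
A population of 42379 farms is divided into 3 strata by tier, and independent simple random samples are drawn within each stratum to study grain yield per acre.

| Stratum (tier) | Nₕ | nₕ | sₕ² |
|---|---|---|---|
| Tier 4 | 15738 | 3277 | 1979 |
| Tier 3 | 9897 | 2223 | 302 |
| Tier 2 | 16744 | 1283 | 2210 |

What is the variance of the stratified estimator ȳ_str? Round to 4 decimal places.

Var(ȳ_str) = Σₕ Wₕ²(1 − fₕ)sₕ²/nₕ with Wₕ = Nₕ/N, N = 42379.
Tier 4: Wₕ = 0.37136318; term = 0.37136318²·(1 − 0.20822214)·1979/3277 = 0.065943255.
Tier 3: Wₕ = 0.23353548; term = 0.23353548²·(1 − 0.22461352)·302/2223 = 0.0057450186.
Tier 2: Wₕ = 0.39510135; term = 0.39510135²·(1 − 0.07662446)·2210/1283 = 0.24829101.
Sum = 0.31997928.

0.3200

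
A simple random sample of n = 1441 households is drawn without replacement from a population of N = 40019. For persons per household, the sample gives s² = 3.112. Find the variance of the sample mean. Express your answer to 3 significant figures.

0.00208

Under SRS without replacement, Var(ȳ) = (1 − f)·s²/n with f = n/N = 1441/40019 = 0.03600790.
Var(ȳ) = (1 − 0.03600790)·3.112/1441 = 0.96399210·0.0021596114 = 0.0020818483.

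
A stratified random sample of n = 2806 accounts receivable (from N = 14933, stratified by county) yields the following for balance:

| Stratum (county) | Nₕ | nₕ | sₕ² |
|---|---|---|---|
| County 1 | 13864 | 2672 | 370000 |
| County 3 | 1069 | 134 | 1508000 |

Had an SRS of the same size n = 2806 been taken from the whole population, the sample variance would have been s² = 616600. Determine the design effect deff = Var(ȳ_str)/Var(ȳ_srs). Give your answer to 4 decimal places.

0.8226

Var(ȳ_str) = Σ Wₕ²(1−fₕ)sₕ²/nₕ with Wₕ = Nₕ/14933:
  County 1: (13864/14933)²·(1−2672/13864)·370000/2672 = 96.353477
  County 3: (1069/14933)²·(1−134/1069)·1508000/134 = 50.441934
  → Var(ȳ_str) = 146.79541.
Var(ȳ_srs) = (1 − 2806/14933)·616600/2806 = 178.45231.
deff = 146.79541 / 178.45231 = 0.8226.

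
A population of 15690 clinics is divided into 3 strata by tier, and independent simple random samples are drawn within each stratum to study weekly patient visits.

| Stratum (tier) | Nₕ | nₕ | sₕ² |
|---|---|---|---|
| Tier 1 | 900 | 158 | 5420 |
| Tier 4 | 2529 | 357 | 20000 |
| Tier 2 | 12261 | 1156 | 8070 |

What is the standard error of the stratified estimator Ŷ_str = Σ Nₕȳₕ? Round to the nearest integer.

35793

Var(Ŷ_str) = Σₕ Nₕ²(1 − fₕ)sₕ²/nₕ.
Tier 1: 900²·(1 − 158/900)·5420/158 = 2.2908076 × 10^7.
Tier 4: 2529²·(1 − 357/2529)·20000/357 = 3.0773042 × 10^8.
Tier 2: 12261²·(1 − 1156/12261)·8070/1156 = 9.5051759 × 10^8.
Sum = 1.2811561 × 10^9.
SE = √(1.2811561 × 10^9) = 35793.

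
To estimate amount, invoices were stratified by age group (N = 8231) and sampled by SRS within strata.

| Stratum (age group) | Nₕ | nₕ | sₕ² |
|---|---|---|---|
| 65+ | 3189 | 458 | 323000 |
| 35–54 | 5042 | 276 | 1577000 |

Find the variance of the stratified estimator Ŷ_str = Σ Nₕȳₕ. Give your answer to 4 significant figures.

1.434 × 10^11

Var(Ŷ_str) = Σₕ Nₕ²(1 − fₕ)sₕ²/nₕ.
65+: 3189²·(1 − 458/3189)·323000/458 = 6.1420488 × 10^9.
35–54: 5042²·(1 − 276/5042)·1577000/276 = 1.3730283 × 10^11.
Sum = 1.4344488 × 10^11.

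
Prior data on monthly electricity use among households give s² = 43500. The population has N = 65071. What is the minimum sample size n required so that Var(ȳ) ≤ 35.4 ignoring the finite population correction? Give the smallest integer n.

Without fpc, n₀ = s²/D = 43500/35.4 = 1228.8136.
Rounding up, n = 1229.

1229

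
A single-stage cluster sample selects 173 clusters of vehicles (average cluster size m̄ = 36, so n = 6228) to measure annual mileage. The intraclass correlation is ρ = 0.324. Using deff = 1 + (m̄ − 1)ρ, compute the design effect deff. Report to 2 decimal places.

12.34

deff = 1 + (36 − 1)·0.324 = 1 + 11.34 = 12.34.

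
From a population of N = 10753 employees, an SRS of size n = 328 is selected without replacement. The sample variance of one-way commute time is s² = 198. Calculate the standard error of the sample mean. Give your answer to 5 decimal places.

Under SRS without replacement, Var(ȳ) = (1 − f)·s²/n with f = n/N = 328/10753 = 0.03050312.
Var(ȳ) = (1 − 0.03050312)·198/328 = 0.96949688·0.60365854 = 0.58524507.
SE(ȳ) = √(0.58524507) = 0.76501.

0.76501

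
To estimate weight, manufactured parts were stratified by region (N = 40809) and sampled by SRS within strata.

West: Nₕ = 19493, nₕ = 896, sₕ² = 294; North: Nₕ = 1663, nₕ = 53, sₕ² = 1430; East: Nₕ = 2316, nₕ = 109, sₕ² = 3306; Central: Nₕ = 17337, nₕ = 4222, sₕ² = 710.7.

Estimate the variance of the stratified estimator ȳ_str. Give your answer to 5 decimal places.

Var(ȳ_str) = Σₕ Wₕ²(1 − fₕ)sₕ²/nₕ with Wₕ = Nₕ/N, N = 40809.
West: Wₕ = 0.47766424; term = 0.47766424²·(1 − 0.04596522)·294/896 = 0.071424793.
North: Wₕ = 0.04075081; term = 0.04075081²·(1 − 0.03187011)·1430/53 = 0.043377687.
East: Wₕ = 0.05675219; term = 0.05675219²·(1 − 0.04706390)·3306/109 = 0.093090494.
Central: Wₕ = 0.42483276; term = 0.42483276²·(1 − 0.24352541)·710.7/4222 = 0.022982561.
Sum = 0.23087554.

0.23088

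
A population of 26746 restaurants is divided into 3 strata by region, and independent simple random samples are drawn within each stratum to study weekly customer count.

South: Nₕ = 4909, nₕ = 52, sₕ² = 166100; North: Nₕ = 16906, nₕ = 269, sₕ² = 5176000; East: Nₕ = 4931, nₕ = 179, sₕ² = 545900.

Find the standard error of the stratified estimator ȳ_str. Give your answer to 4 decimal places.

88.1584

Var(ȳ_str) = Σₕ Wₕ²(1 − fₕ)sₕ²/nₕ with Wₕ = Nₕ/N, N = 26746.
South: Wₕ = 0.18354146; term = 0.18354146²·(1 − 0.01059279)·166100/52 = 106.46571.
North: Wₕ = 0.63209452; term = 0.63209452²·(1 − 0.01591151)·5176000/269 = 7565.5445.
East: Wₕ = 0.18436402; term = 0.18436402²·(1 − 0.03630095)·545900/179 = 99.897315.
Sum = 7771.9075.
SE = √(7771.9075) = 88.1584.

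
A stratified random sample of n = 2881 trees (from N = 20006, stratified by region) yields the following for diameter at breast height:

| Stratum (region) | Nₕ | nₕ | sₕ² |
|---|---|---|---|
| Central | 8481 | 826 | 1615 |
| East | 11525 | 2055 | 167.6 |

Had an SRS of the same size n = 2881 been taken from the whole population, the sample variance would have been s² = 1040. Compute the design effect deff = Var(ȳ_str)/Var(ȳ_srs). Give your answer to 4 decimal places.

1.0983

Var(ȳ_str) = Σ Wₕ²(1−fₕ)sₕ²/nₕ with Wₕ = Nₕ/20006:
  Central: (8481/20006)²·(1−826/8481)·1615/826 = 0.31714963
  East: (11525/20006)²·(1−2055/11525)·167.6/2055 = 0.022239887
  → Var(ȳ_str) = 0.33938952.
Var(ȳ_srs) = (1 − 2881/20006)·1040/2881 = 0.30900136.
deff = 0.33938952 / 0.30900136 = 1.0983.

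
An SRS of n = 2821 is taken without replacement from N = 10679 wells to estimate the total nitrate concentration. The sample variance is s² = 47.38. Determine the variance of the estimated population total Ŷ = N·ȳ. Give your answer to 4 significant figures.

Var(Ŷ) = N²·Var(ȳ) = N²·(1 − n/N)·s²/n.
f = 2821/10679 = 0.26416331; Var(ȳ) = 0.73583669·47.38/2821 = 0.012358718.
Var(Ŷ) = 10679² · 0.012358718 = 1.4094011 × 10^6.

1.409 × 10^6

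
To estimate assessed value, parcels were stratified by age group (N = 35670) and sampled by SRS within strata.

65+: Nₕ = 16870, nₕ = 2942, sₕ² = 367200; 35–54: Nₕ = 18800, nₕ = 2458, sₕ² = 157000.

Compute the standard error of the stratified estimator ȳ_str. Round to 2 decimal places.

Var(ȳ_str) = Σₕ Wₕ²(1 − fₕ)sₕ²/nₕ with Wₕ = Nₕ/N, N = 35670.
65+: Wₕ = 0.47294645; term = 0.47294645²·(1 − 0.17439241)·367200/2942 = 23.049294.
35–54: Wₕ = 0.52705355; term = 0.52705355²·(1 − 0.13074468)·157000/2458 = 15.423204.
Sum = 38.472498.
SE = √(38.472498) = 6.20.

6.20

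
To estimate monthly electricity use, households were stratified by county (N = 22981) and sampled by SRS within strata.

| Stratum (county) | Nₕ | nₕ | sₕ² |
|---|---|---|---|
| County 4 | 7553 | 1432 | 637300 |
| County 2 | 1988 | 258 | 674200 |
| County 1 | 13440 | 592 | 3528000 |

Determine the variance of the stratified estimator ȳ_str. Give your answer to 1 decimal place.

Var(ȳ_str) = Σₕ Wₕ²(1 − fₕ)sₕ²/nₕ with Wₕ = Nₕ/N, N = 22981.
County 4: Wₕ = 0.32866281; term = 0.32866281²·(1 − 0.18959354)·637300/1432 = 38.958741.
County 2: Wₕ = 0.08650624; term = 0.08650624²·(1 − 0.12977867)·674200/258 = 17.017419.
County 1: Wₕ = 0.58483095; term = 0.58483095²·(1 − 0.04404762)·3528000/592 = 1948.5153.
Sum = 2004.4915.

2004.5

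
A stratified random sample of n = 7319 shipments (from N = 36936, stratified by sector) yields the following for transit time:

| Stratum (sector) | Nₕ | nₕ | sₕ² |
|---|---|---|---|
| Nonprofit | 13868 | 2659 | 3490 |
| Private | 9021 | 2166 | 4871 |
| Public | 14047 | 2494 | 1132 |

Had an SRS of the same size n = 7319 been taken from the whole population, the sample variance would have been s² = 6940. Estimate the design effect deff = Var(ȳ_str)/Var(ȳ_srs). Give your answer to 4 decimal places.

0.4018

Var(ȳ_str) = Σ Wₕ²(1−fₕ)sₕ²/nₕ with Wₕ = Nₕ/36936:
  Nonprofit: (13868/36936)²·(1−2659/13868)·3490/2659 = 0.14955057
  Private: (9021/36936)²·(1−2166/9021)·4871/2166 = 0.10193471
  Public: (14047/36936)²·(1−2494/14047)·1132/2494 = 0.0539919
  → Var(ȳ_str) = 0.30547718.
Var(ȳ_srs) = (1 − 7319/36936)·6940/7319 = 0.7603244.
deff = 0.30547718 / 0.7603244 = 0.4018.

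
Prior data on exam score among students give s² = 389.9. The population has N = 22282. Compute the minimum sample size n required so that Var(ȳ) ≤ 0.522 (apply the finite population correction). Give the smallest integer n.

Without fpc, n₀ = s²/D = 389.9/0.522 = 746.9349.
With fpc, (1 − n/N)·s²/n ≤ D requires n ≥ n₀/(1 + n₀/N) = 746.9349/(1 + 746.9349/22282) = 722.7083.
Rounding up, n = 723.

723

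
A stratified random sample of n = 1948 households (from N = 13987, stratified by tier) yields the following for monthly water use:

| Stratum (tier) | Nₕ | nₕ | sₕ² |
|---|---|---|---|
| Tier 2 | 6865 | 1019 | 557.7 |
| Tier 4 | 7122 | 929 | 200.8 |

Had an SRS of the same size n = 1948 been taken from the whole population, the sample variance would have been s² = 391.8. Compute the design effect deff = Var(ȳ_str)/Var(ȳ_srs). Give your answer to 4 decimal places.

0.9300

Var(ȳ_str) = Σ Wₕ²(1−fₕ)sₕ²/nₕ with Wₕ = Nₕ/13987:
  Tier 2: (6865/13987)²·(1−1019/6865)·557.7/1019 = 0.11227335
  Tier 4: (7122/13987)²·(1−929/7122)·200.8/929 = 0.048730615
  → Var(ȳ_str) = 0.16100397.
Var(ȳ_srs) = (1 − 1948/13987)·391.8/1948 = 0.17311764.
deff = 0.16100397 / 0.17311764 = 0.9300.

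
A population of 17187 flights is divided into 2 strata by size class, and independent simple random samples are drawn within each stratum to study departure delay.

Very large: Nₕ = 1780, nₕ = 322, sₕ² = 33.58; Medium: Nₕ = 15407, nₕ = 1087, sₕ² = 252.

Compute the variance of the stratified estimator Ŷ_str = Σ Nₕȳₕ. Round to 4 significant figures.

5.142 × 10^7

Var(Ŷ_str) = Σₕ Nₕ²(1 − fₕ)sₕ²/nₕ.
Very large: 1780²·(1 − 322/1780)·33.58/322 = 270646.46.
Medium: 15407²·(1 − 1087/15407)·252/1087 = 5.1148405 × 10^7.
Sum = 5.1419051 × 10^7.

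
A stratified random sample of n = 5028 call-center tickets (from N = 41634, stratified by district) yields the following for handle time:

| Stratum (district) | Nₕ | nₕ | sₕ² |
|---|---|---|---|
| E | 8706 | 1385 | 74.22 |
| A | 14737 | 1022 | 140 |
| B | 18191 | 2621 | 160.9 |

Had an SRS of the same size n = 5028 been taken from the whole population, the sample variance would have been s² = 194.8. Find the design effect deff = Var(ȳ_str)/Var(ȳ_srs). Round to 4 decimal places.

Var(ȳ_str) = Σ Wₕ²(1−fₕ)sₕ²/nₕ with Wₕ = Nₕ/41634:
  E: (8706/41634)²·(1−1385/8706)·74.22/1385 = 0.0019704434
  A: (14737/41634)²·(1−1022/14737)·140/1022 = 0.015972973
  B: (18191/41634)²·(1−2621/18191)·160.9/2621 = 0.010030855
  → Var(ȳ_str) = 0.027974271.
Var(ȳ_srs) = (1 − 5028/41634)·194.8/5028 = 0.034064171.
deff = 0.027974271 / 0.034064171 = 0.8212.

0.8212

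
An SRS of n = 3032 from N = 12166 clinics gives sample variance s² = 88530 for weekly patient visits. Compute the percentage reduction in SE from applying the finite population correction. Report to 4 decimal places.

f = n/N = 3032/12166 = 0.24921914.
SE_no-fpc = √(s²/n) = 5.4035682; SE_fpc = √((1−f)s²/n) = 4.6820628.
Ratio = √(1−f) = 0.86647612. Reduction = 100·(1 − 0.86647612) = 13.3524%.

13.3524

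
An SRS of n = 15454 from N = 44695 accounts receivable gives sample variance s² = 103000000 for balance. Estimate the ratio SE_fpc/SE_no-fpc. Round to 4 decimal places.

0.8088

f = n/N = 15454/44695 = 0.34576575.
SE_no-fpc = √(s²/n) = 81.639091; SE_fpc = √((1−f)s²/n) = 66.033573.
Ratio = √(1−f) = 0.80884749.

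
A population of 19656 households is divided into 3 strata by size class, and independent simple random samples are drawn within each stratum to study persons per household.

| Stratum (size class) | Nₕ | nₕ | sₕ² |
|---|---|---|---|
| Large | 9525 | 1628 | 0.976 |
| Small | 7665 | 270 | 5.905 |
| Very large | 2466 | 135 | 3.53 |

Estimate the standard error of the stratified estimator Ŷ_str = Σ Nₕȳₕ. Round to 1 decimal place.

1197.9

Var(Ŷ_str) = Σₕ Nₕ²(1 − fₕ)sₕ²/nₕ.
Large: 9525²·(1 − 1628/9525)·0.976/1628 = 45094.392.
Small: 7665²·(1 − 270/7665)·5.905/270 = 1.2396711 × 10^6.
Very large: 2466²·(1 − 135/2466)·3.53/135 = 150305.99.
Sum = 1.4350715 × 10^6.
SE = √(1.4350715 × 10^6) = 1197.9.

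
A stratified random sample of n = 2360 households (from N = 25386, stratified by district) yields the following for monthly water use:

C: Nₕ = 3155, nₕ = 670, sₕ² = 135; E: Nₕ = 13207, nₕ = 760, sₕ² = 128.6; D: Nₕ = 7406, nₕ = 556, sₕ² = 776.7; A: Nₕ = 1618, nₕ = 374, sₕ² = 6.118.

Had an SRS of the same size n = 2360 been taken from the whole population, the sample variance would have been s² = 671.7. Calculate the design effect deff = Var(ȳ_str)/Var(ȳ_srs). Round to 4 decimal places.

0.6029

Var(ȳ_str) = Σ Wₕ²(1−fₕ)sₕ²/nₕ with Wₕ = Nₕ/25386:
  C: (3155/25386)²·(1−670/3155)·135/670 = 0.0024512983
  E: (13207/25386)²·(1−760/13207)·128.6/760 = 0.043162609
  D: (7406/25386)²·(1−556/7406)·776.7/556 = 0.10996747
  A: (1618/25386)²·(1−374/1618)·6.118/374 = 5.1091449 × 10^-5
  → Var(ȳ_str) = 0.15563247.
Var(ȳ_srs) = (1 − 2360/25386)·671.7/2360 = 0.25815918.
deff = 0.15563247 / 0.25815918 = 0.6029.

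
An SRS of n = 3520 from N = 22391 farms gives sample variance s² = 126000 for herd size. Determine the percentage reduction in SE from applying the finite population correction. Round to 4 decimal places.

f = n/N = 3520/22391 = 0.15720602.
SE_no-fpc = √(s²/n) = 5.9829303; SE_fpc = √((1−f)s²/n) = 5.492558.
Ratio = √(1−f) = 0.91803811. Reduction = 100·(1 − 0.91803811) = 8.1962%.

8.1962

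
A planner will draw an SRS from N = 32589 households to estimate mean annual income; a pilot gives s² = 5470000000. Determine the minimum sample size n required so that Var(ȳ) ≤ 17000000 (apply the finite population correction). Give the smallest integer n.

319

Without fpc, n₀ = s²/D = 5470000000/17000000 = 321.7647.
With fpc, (1 − n/N)·s²/n ≤ D requires n ≥ n₀/(1 + n₀/N) = 321.7647/(1 + 321.7647/32589) = 318.6188.
Rounding up, n = 319.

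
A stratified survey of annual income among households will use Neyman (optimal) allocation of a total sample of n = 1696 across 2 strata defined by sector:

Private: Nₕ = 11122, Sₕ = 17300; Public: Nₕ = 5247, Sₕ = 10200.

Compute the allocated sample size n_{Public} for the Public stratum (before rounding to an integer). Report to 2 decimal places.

Neyman allocation: nₕ = n·NₕSₕ / Σⱼ NⱼSⱼ.
Σ NⱼSⱼ = 11122·17300 + 5247·10200 = 2.4593 × 10^8.
n_{Public} = 1696·5247·10200 / (2.4593 × 10^8) = 369.08.

369.08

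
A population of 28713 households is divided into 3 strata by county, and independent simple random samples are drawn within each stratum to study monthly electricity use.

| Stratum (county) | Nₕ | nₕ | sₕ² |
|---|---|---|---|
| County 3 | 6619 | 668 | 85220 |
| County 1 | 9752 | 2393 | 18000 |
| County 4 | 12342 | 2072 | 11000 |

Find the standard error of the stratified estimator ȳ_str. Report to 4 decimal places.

2.7507

Var(ȳ_str) = Σₕ Wₕ²(1 − fₕ)sₕ²/nₕ with Wₕ = Nₕ/N, N = 28713.
County 3: Wₕ = 0.23052276; term = 0.23052276²·(1 − 0.10092159)·85220/668 = 6.0952322.
County 1: Wₕ = 0.33963710; term = 0.33963710²·(1 − 0.24538556)·18000/2393 = 0.65476455.
County 4: Wₕ = 0.42984014; term = 0.42984014²·(1 − 0.16788203)·11000/2072 = 0.81620975.
Sum = 7.5662065.
SE = √(7.5662065) = 2.7507.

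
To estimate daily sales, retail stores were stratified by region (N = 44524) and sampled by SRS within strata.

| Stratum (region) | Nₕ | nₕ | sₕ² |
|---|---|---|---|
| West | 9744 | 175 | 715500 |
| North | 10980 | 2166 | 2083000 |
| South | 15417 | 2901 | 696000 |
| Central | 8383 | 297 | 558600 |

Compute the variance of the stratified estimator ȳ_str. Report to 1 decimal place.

326.9

Var(ȳ_str) = Σₕ Wₕ²(1 − fₕ)sₕ²/nₕ with Wₕ = Nₕ/N, N = 44524.
West: Wₕ = 0.21884826; term = 0.21884826²·(1 − 0.01795977)·715500/175 = 192.30345.
North: Wₕ = 0.24660857; term = 0.24660857²·(1 − 0.19726776)·2083000/2166 = 46.948082.
South: Wₕ = 0.34626269; term = 0.34626269²·(1 − 0.18816890)·696000/2901 = 23.35278.
Central: Wₕ = 0.18828048; term = 0.18828048²·(1 − 0.03542884)·558600/297 = 64.311603.
Sum = 326.91592.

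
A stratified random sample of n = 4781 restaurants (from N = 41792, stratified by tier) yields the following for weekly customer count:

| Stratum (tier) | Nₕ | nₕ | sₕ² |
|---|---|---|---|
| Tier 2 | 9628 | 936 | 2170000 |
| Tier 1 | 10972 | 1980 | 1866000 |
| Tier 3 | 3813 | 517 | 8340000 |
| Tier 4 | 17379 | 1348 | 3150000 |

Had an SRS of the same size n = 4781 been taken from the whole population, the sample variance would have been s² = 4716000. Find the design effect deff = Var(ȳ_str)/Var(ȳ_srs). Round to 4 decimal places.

Var(ȳ_str) = Σ Wₕ²(1−fₕ)sₕ²/nₕ with Wₕ = Nₕ/41792:
  Tier 2: (9628/41792)²·(1−936/9628)·2170000/936 = 111.08448
  Tier 1: (10972/41792)²·(1−1980/10972)·1866000/1980 = 53.23561
  Tier 3: (3813/41792)²·(1−517/3813)·8340000/517 = 116.07621
  Tier 4: (17379/41792)²·(1−1348/17379)·3150000/1348 = 372.7518
  → Var(ȳ_str) = 653.1481.
Var(ȳ_srs) = (1 − 4781/41792)·4716000/4781 = 873.55995.
deff = 653.1481 / 873.55995 = 0.7477.

0.7477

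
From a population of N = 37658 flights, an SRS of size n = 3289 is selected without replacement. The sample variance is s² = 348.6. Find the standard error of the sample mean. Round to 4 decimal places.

0.3110

Under SRS without replacement, Var(ȳ) = (1 − f)·s²/n with f = n/N = 3289/37658 = 0.08733868.
Var(ȳ) = (1 − 0.08733868)·348.6/3289 = 0.91266132·0.10598966 = 0.096732665.
SE(ȳ) = √(0.096732665) = 0.3110.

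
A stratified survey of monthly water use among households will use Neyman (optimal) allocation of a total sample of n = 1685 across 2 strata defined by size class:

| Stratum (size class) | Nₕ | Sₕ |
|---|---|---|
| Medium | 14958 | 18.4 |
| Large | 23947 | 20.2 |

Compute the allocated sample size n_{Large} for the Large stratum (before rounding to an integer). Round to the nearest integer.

1074

Neyman allocation: nₕ = n·NₕSₕ / Σⱼ NⱼSⱼ.
Σ NⱼSⱼ = 14958·18.4 + 23947·20.2 = 758956.6.
n_{Large} = 1685·23947·20.2 / 758956.6 = 1074.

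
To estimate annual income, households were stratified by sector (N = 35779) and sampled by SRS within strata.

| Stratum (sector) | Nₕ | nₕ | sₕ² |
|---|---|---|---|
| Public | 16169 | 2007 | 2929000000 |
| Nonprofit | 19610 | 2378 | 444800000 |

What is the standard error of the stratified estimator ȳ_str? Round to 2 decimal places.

557.16

Var(ȳ_str) = Σₕ Wₕ²(1 − fₕ)sₕ²/nₕ with Wₕ = Nₕ/N, N = 35779.
Public: Wₕ = 0.45191313; term = 0.45191313²·(1 − 0.12412641)·2929000000/2007 = 261049.79.
Nonprofit: Wₕ = 0.54808687; term = 0.54808687²·(1 − 0.12126466)·444800000/2378 = 49375.307.
Sum = 310425.1.
SE = √(310425.1) = 557.16.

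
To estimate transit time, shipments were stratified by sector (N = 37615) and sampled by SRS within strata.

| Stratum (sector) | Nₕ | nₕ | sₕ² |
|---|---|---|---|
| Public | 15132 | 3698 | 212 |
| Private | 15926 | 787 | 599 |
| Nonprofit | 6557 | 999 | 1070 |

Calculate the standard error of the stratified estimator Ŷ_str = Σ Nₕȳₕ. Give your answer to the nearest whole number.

15247

Var(Ŷ_str) = Σₕ Nₕ²(1 − fₕ)sₕ²/nₕ.
Public: 15132²·(1 − 3698/15132)·212/3698 = 9.9188991 × 10^6.
Private: 15926²·(1 − 787/15926)·599/787 = 1.8350842 × 10^8.
Nonprofit: 6557²·(1 − 999/6557)·1070/999 = 3.9033906 × 10^7.
Sum = 2.3246123 × 10^8.
SE = √(2.3246123 × 10^8) = 15247.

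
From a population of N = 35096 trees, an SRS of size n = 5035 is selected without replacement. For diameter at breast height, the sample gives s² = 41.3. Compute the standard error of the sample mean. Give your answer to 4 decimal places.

Under SRS without replacement, Var(ȳ) = (1 − f)·s²/n with f = n/N = 5035/35096 = 0.14346364.
Var(ȳ) = (1 − 0.14346364)·41.3/5035 = 0.85653636·0.0082025819 = 0.0070258096.
SE(ȳ) = √(0.0070258096) = 0.0838.

0.0838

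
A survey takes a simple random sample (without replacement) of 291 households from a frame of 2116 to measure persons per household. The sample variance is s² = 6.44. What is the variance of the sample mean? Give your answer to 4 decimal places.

Under SRS without replacement, Var(ȳ) = (1 − f)·s²/n with f = n/N = 291/2116 = 0.13752363.
Var(ȳ) = (1 − 0.13752363)·6.44/291 = 0.86247637·0.022130584 = 0.019087106.

0.0191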